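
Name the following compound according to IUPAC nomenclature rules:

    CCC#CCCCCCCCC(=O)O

dodec-9-ynoic acid

The longest carbon chain that includes the –COOH group and the multiple bond has 12 carbons, so the parent hydride is dodecane.
A carboxylic acid (terminal –COOH) is the principal characteristic group, giving the suffix -oic acid.
The chain contains a C≡C triple bond, so the unsaturation ending is -yne.
Choose the numbering such that the carboxylic acid carbon is C-1 by definition.
This places the triple bond between C-9 and C-10.
The name is dodec-9-ynoic acid.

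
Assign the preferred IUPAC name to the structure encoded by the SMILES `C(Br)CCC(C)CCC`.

The parent chain contains 7 carbons (heptane).
Number the chain so that the substituent locant set {1,4} is lower than {4,7} at the first point of difference.
With this numbering: a bromo group at C-1; a methyl group at C-4.
The substituents are ordered alphabetically, ignoring any di-/tri- multipliers.
Putting it together: 1-bromo-4-methylheptane.

1-bromo-4-methylheptane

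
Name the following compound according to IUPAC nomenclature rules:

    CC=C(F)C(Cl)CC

4-chloro-3-fluorohex-2-ene

The longest carbon chain that includes the multiple bond has 6 carbons, so the parent hydride is hexane.
The chain contains a C=C double bond, so the unsaturation ending is -ene.
The numbering direction is chosen so that numbering from this end puts the double bond at C-2 rather than C-4.
With this numbering: the double bond between C-2 and C-3; a chloro group at C-4; a fluoro group at C-3.
The substituents are ordered alphabetically, ignoring any di-/tri- multipliers.
The name is 4-chloro-3-fluorohex-2-ene.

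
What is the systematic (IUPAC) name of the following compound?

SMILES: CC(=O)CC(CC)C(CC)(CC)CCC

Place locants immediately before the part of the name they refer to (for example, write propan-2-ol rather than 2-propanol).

Counting along the main chain through the carbonyl gives 8 carbons: the parent is octane.
The highest-priority functional group is a ketone (C=O on an internal carbon), so the name ends in -one.
The numbering direction is chosen so that numbering from this end puts the carbonyl group at C-2 rather than C-7.
This places the carbonyl at C-2; ethyl groups at C-4 and C-5 (×2).
Assembling the pieces gives 4,5,5-triethyloctan-2-one.

4,5,5-triethyloctan-2-one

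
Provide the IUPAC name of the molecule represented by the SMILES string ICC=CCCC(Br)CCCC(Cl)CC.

Counting along the main chain through the multiple bond gives 12 carbons: the parent is dodecane.
A C=C double bond in the chain gives the infix -ene-.
Number the chain so that numbering from this end puts the double bond at C-2 rather than C-10.
With this numbering: the double bond between C-2 and C-3; a bromo group at C-6; a chloro group at C-10; an iodo group at C-1.
Substituent prefixes are cited in alphabetical order (multiplying prefixes like di-/tri- are ignored for ordering).
Putting it together: 6-bromo-10-chloro-1-iodododec-2-ene.

6-bromo-10-chloro-1-iodododec-2-ene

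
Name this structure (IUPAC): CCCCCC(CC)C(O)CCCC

The longest carbon chain that includes the –OH group has 11 carbons, so the parent hydride is undecane.
The highest-priority functional group is an alcohol (–OH), so the name ends in -ol.
Choose the numbering such that numbering from this end puts the hydroxyl group at C-5 rather than C-7.
This places the hydroxyl at C-5; an ethyl group at C-6.
Putting it together: 6-ethylundecan-5-ol.

6-ethylundecan-5-ol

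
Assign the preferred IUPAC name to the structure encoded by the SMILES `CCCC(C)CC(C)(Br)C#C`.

3-bromo-3,5-dimethyloct-1-yne

The longest chain bearing the multiple bond is 8 carbons long (octane).
The chain contains a C≡C triple bond, so the unsaturation ending is -yne.
The numbering direction is chosen so that numbering from this end puts the triple bond at C-1 rather than C-7.
That gives the triple bond between C-1 and C-2; a bromo group at C-3; methyl groups at C-3 and C-5.
The substituents are ordered alphabetically, ignoring any di-/tri- multipliers.
Putting it together: 3-bromo-3,5-dimethyloct-1-yne.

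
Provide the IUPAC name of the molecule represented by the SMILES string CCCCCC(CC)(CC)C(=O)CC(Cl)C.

2-chloro-5,5-diethyldecan-4-one

The longest carbon chain that includes the carbonyl has 10 carbons, so the parent hydride is decane.
The highest-priority functional group is a ketone (C=O on an internal carbon), so the name ends in -one.
Number the chain so that numbering from this end puts the carbonyl group at C-4 rather than C-7.
This places the carbonyl at C-4; a chloro group at C-2; two ethyl groups at C-5.
Substituent prefixes are cited in alphabetical order (multiplying prefixes like di-/tri- are ignored for ordering).
The name is 2-chloro-5,5-diethyldecan-4-one.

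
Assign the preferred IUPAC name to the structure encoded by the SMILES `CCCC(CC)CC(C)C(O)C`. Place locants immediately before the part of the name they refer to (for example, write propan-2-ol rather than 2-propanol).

5-ethyl-3-methyloctan-2-ol

The longest chain bearing the –OH group is 8 carbons long (octane).
An alcohol (–OH) is the principal characteristic group, giving the suffix -ol.
The numbering direction is chosen so that numbering from this end puts the hydroxyl group at C-2 rather than C-7.
With this numbering: the hydroxyl at C-2; an ethyl group at C-5; a methyl group at C-3.
The substituents are ordered alphabetically, ignoring any di-/tri- multipliers.
Putting it together: 5-ethyl-3-methyloctan-2-ol.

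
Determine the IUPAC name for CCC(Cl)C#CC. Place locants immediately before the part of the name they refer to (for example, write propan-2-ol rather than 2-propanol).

4-chlorohex-2-yne

The longest chain bearing the multiple bond is 6 carbons long (hexane).
A C≡C triple bond in the chain gives the infix -yne-.
Number the chain so that numbering from this end puts the triple bond at C-2 rather than C-4.
That gives the triple bond between C-2 and C-3; a chloro group at C-4.
The name is 4-chlorohex-2-yne.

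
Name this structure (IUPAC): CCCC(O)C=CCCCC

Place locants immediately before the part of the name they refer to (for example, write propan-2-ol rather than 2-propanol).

Counting along the main chain through the –OH group and the multiple bond gives 10 carbons: the parent is decane.
The highest-priority functional group is an alcohol (–OH), so the name ends in -ol.
There is one C=C double bond, indicated by the ending -ene.
Choose the numbering such that numbering from this end puts the hydroxyl group at C-4 rather than C-7.
This places the hydroxyl at C-4; the double bond between C-5 and C-6.
Putting it together: dec-5-en-4-ol.

dec-5-en-4-ol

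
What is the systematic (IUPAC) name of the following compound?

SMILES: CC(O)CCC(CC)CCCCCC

The longest chain bearing the –OH group is 11 carbons long (undecane).
The principal characteristic group is an alcohol (–OH), named with the suffix -ol.
Choose the numbering such that numbering from this end puts the hydroxyl group at C-2 rather than C-10.
This places the hydroxyl at C-2; an ethyl group at C-5.
Assembling the pieces gives 5-ethylundecan-2-ol.

5-ethylundecan-2-ol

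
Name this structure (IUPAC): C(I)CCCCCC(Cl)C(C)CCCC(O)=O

6-chloro-12-iodo-5-methyldodecanoic acid

The longest chain bearing the –COOH group is 12 carbons long (dodecane).
The principal characteristic group is a carboxylic acid (terminal –COOH), named with the suffix -oic acid.
The numbering direction is chosen so that the carboxylic acid carbon is C-1 by definition.
This places a chloro group at C-6; an iodo group at C-12; a methyl group at C-5.
The substituents are ordered alphabetically, ignoring any di-/tri- multipliers.
The name is 6-chloro-12-iodo-5-methyldodecanoic acid.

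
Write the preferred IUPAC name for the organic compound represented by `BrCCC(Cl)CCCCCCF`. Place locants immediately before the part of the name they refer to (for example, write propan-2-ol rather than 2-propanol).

1-bromo-3-chloro-9-fluorononane

The longest carbon chain is 9 atoms: the parent is nonane.
Choose the numbering such that the substituent locant set {1,3,9} is lower than {1,7,9} at the first point of difference.
This places a bromo group at C-1; a chloro group at C-3; a fluoro group at C-9.
The substituents are ordered alphabetically, ignoring any di-/tri- multipliers.
The name is 1-bromo-3-chloro-9-fluorononane.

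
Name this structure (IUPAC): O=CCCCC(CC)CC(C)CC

Counting along the main chain through the –CHO group gives 9 carbons: the parent is nonane.
An aldehyde (terminal –CHO) is the principal characteristic group, giving the suffix -al.
Number the chain so that the aldehyde carbon is C-1 by definition.
With this numbering: an ethyl group at C-5; a methyl group at C-7.
Prefixes are listed alphabetically: ethyl, methyl.
Assembling the pieces gives 5-ethyl-7-methylnonanal.

5-ethyl-7-methylnonanal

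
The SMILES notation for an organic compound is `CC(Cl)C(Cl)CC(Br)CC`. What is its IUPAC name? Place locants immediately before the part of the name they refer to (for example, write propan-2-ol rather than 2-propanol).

5-bromo-2,3-dichloroheptane

The longest carbon chain is 7 atoms: the parent is heptane.
The numbering direction is chosen so that the substituent locant set {2,3,5} is lower than {3,5,6} at the first point of difference.
That gives a bromo group at C-5; chloro groups at C-2 and C-3.
The substituents are ordered alphabetically, ignoring any di-/tri- multipliers.
The name is 5-bromo-2,3-dichloroheptane.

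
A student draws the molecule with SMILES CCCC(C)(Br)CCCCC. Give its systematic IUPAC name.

The longest carbon chain is 9 atoms: the parent is nonane.
The numbering direction is chosen so that the substituent locant set {4,4} is lower than {6,6} at the first point of difference.
That gives a bromo group at C-4; a methyl group at C-4.
Prefixes are listed alphabetically: bromo, methyl.
The name is 4-bromo-4-methylnonane.

4-bromo-4-methylnonane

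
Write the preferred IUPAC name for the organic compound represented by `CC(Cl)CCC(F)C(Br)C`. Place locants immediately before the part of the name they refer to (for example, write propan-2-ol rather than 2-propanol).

2-bromo-6-chloro-3-fluoroheptane

The longest continuous carbon chain has 7 atoms, so the parent hydride is heptane.
Choose the numbering such that the substituent locant set {2,3,6} is lower than {2,5,6} at the first point of difference.
That gives a bromo group at C-2; a chloro group at C-6; a fluoro group at C-3.
The substituents are ordered alphabetically, ignoring any di-/tri- multipliers.
Assembling the pieces gives 2-bromo-6-chloro-3-fluoroheptane.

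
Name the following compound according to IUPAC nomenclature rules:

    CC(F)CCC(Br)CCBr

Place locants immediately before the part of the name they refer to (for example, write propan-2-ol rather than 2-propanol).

1,3-dibromo-6-fluoroheptane

The parent chain contains 7 carbons (heptane).
Number the chain so that the substituent locant set {1,3,6} is lower than {2,5,7} at the first point of difference.
That gives bromo groups at C-1 and C-3; a fluoro group at C-6.
Prefixes are listed alphabetically: bromo, fluoro.
Assembling the pieces gives 1,3-dibromo-6-fluoroheptane.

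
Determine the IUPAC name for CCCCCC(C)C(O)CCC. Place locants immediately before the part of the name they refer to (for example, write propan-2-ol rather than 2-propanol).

The longest chain bearing the –OH group is 10 carbons long (decane).
The highest-priority functional group is an alcohol (–OH), so the name ends in -ol.
Choose the numbering such that numbering from this end puts the hydroxyl group at C-4 rather than C-7.
With this numbering: the hydroxyl at C-4; a methyl group at C-5.
Assembling the pieces gives 5-methyldecan-4-ol.

5-methyldecan-4-ol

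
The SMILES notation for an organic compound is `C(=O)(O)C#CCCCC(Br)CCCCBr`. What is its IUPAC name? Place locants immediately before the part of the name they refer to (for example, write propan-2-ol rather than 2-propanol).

7,11-dibromoundec-2-ynoic acid

Counting along the main chain through the –COOH group and the multiple bond gives 11 carbons: the parent is undecane.
A carboxylic acid (terminal –COOH) is the principal characteristic group, giving the suffix -oic acid.
A C≡C triple bond in the chain gives the infix -yne-.
Number the chain so that the carboxylic acid carbon is C-1 by definition.
This places the triple bond between C-2 and C-3; bromo groups at C-7 and C-11.
Putting it together: 7,11-dibromoundec-2-ynoic acid.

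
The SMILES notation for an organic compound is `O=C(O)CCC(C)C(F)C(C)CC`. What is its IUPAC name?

5-fluoro-4,6-dimethyloctanoic acid

Counting along the main chain through the –COOH group gives 8 carbons: the parent is octane.
The highest-priority functional group is a carboxylic acid (terminal –COOH), so the name ends in -oic acid.
The numbering direction is chosen so that the carboxylic acid carbon is C-1 by definition.
With this numbering: a fluoro group at C-5; methyl groups at C-4 and C-6.
The substituents are ordered alphabetically, ignoring any di-/tri- multipliers.
Assembling the pieces gives 5-fluoro-4,6-dimethyloctanoic acid.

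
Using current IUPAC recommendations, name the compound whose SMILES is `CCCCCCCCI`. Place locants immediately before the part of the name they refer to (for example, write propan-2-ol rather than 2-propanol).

The parent chain contains 8 carbons (octane).
Number the chain so that the substituent locant set {1} is lower than {8} at the first point of difference.
With this numbering: an iodo group at C-1.
The name is 1-iodooctane.

1-iodooctane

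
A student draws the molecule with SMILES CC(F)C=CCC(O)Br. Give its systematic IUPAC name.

Counting along the main chain through the –OH group and the multiple bond gives 6 carbons: the parent is hexane.
The highest-priority functional group is an alcohol (–OH), so the name ends in -ol.
A C=C double bond in the chain gives the infix -ene-.
Number the chain so that numbering from this end puts the hydroxyl group at C-1 rather than C-6.
With this numbering: the hydroxyl at C-1; the double bond between C-3 and C-4; a bromo group at C-1; a fluoro group at C-5.
Prefixes are listed alphabetically: bromo, fluoro.
Putting it together: 1-bromo-5-fluorohex-3-en-1-ol.

1-bromo-5-fluorohex-3-en-1-ol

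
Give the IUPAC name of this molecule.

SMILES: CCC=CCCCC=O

oct-5-enal

The longest chain bearing the –CHO group and the multiple bond is 8 carbons long (octane).
The principal characteristic group is an aldehyde (terminal –CHO), named with the suffix -al.
The chain contains a C=C double bond, so the unsaturation ending is -ene.
Choose the numbering such that the aldehyde carbon is C-1 by definition.
With this numbering: the double bond between C-5 and C-6.
The name is oct-5-enal.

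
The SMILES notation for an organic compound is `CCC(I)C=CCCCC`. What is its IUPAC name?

3-iodonon-4-ene

The longest carbon chain that includes the multiple bond has 9 carbons, so the parent hydride is nonane.
There is one C=C double bond, indicated by the ending -ene.
The numbering direction is chosen so that numbering from this end puts the double bond at C-4 rather than C-5.
With this numbering: the double bond between C-4 and C-5; an iodo group at C-3.
Putting it together: 3-iodonon-4-ene.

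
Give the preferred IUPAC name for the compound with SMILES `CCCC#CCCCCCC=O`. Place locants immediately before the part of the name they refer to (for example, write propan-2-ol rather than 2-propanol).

undec-7-ynal

The longest chain bearing the –CHO group and the multiple bond is 11 carbons long (undecane).
The principal characteristic group is an aldehyde (terminal –CHO), named with the suffix -al.
The chain contains a C≡C triple bond, so the unsaturation ending is -yne.
Choose the numbering such that the aldehyde carbon is C-1 by definition.
This places the triple bond between C-7 and C-8.
The name is undec-7-ynal.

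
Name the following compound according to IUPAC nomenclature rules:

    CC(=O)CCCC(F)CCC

Counting along the main chain through the carbonyl gives 9 carbons: the parent is nonane.
The highest-priority functional group is a ketone (C=O on an internal carbon), so the name ends in -one.
Number the chain so that numbering from this end puts the carbonyl group at C-2 rather than C-8.
That gives the carbonyl at C-2; a fluoro group at C-6.
Putting it together: 6-fluorononan-2-one.

6-fluorononan-2-one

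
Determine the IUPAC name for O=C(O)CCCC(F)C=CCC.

Counting along the main chain through the –COOH group and the multiple bond gives 9 carbons: the parent is nonane.
The highest-priority functional group is a carboxylic acid (terminal –COOH), so the name ends in -oic acid.
A C=C double bond in the chain gives the infix -ene-.
Choose the numbering such that the carboxylic acid carbon is C-1 by definition.
With this numbering: the double bond between C-6 and C-7; a fluoro group at C-5.
Assembling the pieces gives 5-fluoronon-6-enoic acid.

5-fluoronon-6-enoic acid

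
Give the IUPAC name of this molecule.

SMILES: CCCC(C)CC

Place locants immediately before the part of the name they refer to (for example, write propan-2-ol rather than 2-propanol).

The longest carbon chain is 6 atoms: the parent is hexane.
Choose the numbering such that the substituent locant set {3} is lower than {4} at the first point of difference.
With this numbering: a methyl group at C-3.
Assembling the pieces gives 3-methylhexane.

3-methylhexane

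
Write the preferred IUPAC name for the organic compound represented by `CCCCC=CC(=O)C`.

oct-3-en-2-one

Counting along the main chain through the carbonyl and the multiple bond gives 8 carbons: the parent is octane.
The highest-priority functional group is a ketone (C=O on an internal carbon), so the name ends in -one.
A C=C double bond in the chain gives the infix -ene-.
Choose the numbering such that numbering from this end puts the carbonyl group at C-2 rather than C-7.
This places the carbonyl at C-2; the double bond between C-3 and C-4.
The name is oct-3-en-2-one.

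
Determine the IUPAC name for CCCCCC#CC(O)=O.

oct-2-ynoic acid

Counting along the main chain through the –COOH group and the multiple bond gives 8 carbons: the parent is octane.
The highest-priority functional group is a carboxylic acid (terminal –COOH), so the name ends in -oic acid.
The chain contains a C≡C triple bond, so the unsaturation ending is -yne.
The numbering direction is chosen so that the carboxylic acid carbon is C-1 by definition.
This places the triple bond between C-2 and C-3.
Assembling the pieces gives oct-2-ynoic acid.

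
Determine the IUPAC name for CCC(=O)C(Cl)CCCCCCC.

The longest carbon chain that includes the carbonyl has 11 carbons, so the parent hydride is undecane.
The highest-priority functional group is a ketone (C=O on an internal carbon), so the name ends in -one.
Choose the numbering such that numbering from this end puts the carbonyl group at C-3 rather than C-9.
With this numbering: the carbonyl at C-3; a chloro group at C-4.
The name is 4-chloroundecan-3-one.

4-chloroundecan-3-one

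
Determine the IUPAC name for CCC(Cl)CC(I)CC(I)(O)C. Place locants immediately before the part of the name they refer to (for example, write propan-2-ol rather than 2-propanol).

6-chloro-2,4-diiodooctan-2-ol

The longest chain bearing the –OH group is 8 carbons long (octane).
The principal characteristic group is an alcohol (–OH), named with the suffix -ol.
The numbering direction is chosen so that numbering from this end puts the hydroxyl group at C-2 rather than C-7.
That gives the hydroxyl at C-2; a chloro group at C-6; iodo groups at C-2 and C-4.
The substituents are ordered alphabetically, ignoring any di-/tri- multipliers.
Putting it together: 6-chloro-2,4-diiodooctan-2-ol.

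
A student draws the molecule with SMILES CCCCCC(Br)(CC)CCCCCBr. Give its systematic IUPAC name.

1,6-dibromo-6-ethylundecane

The longest carbon chain is 11 atoms: the parent is undecane.
Number the chain so that the substituent locant set {1,6,6} is lower than {6,6,11} at the first point of difference.
This places bromo groups at C-1 and C-6; an ethyl group at C-6.
Substituent prefixes are cited in alphabetical order (multiplying prefixes like di-/tri- are ignored for ordering).
The name is 1,6-dibromo-6-ethylundecane.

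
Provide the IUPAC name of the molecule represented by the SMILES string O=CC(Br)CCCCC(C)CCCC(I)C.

Counting along the main chain through the –CHO group gives 12 carbons: the parent is dodecane.
The highest-priority functional group is an aldehyde (terminal –CHO), so the name ends in -al.
Number the chain so that the aldehyde carbon is C-1 by definition.
This places a bromo group at C-2; an iodo group at C-11; a methyl group at C-7.
Substituent prefixes are cited in alphabetical order (multiplying prefixes like di-/tri- are ignored for ordering).
The name is 2-bromo-11-iodo-7-methyldodecanal.

2-bromo-11-iodo-7-methyldodecanal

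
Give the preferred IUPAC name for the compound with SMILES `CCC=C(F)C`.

2-fluoropent-2-ene

Counting along the main chain through the multiple bond gives 5 carbons: the parent is pentane.
The chain contains a C=C double bond, so the unsaturation ending is -ene.
The numbering direction is chosen so that numbering from this end puts the double bond at C-2 rather than C-3.
With this numbering: the double bond between C-2 and C-3; a fluoro group at C-2.
The name is 2-fluoropent-2-ene.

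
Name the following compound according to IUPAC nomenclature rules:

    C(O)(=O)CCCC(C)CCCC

5-methylnonanoic acid

The longest chain bearing the –COOH group is 9 carbons long (nonane).
The highest-priority functional group is a carboxylic acid (terminal –COOH), so the name ends in -oic acid.
Choose the numbering such that the carboxylic acid carbon is C-1 by definition.
That gives a methyl group at C-5.
Putting it together: 5-methylnonanoic acid.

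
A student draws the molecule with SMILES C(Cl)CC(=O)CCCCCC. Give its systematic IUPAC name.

1-chlorononan-3-one

Counting along the main chain through the carbonyl gives 9 carbons: the parent is nonane.
The principal characteristic group is a ketone (C=O on an internal carbon), named with the suffix -one.
The numbering direction is chosen so that numbering from this end puts the carbonyl group at C-3 rather than C-7.
This places the carbonyl at C-3; a chloro group at C-1.
Putting it together: 1-chlorononan-3-one.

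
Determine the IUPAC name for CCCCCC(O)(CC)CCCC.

5-ethyldecan-5-ol

The longest chain bearing the –OH group is 10 carbons long (decane).
An alcohol (–OH) is the principal characteristic group, giving the suffix -ol.
The numbering direction is chosen so that numbering from this end puts the hydroxyl group at C-5 rather than C-6.
That gives the hydroxyl at C-5; an ethyl group at C-5.
Putting it together: 5-ethyldecan-5-ol.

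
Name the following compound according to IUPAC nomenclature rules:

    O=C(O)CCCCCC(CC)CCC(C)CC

The longest carbon chain that includes the –COOH group has 12 carbons, so the parent hydride is dodecane.
A carboxylic acid (terminal –COOH) is the principal characteristic group, giving the suffix -oic acid.
Choose the numbering such that the carboxylic acid carbon is C-1 by definition.
That gives an ethyl group at C-7; a methyl group at C-10.
Substituent prefixes are cited in alphabetical order (multiplying prefixes like di-/tri- are ignored for ordering).
Assembling the pieces gives 7-ethyl-10-methyldodecanoic acid.

7-ethyl-10-methyldodecanoic acid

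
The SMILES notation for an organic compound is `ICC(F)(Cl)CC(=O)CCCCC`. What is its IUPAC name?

The longest carbon chain that includes the carbonyl has 9 carbons, so the parent hydride is nonane.
A ketone (C=O on an internal carbon) is the principal characteristic group, giving the suffix -one.
Number the chain so that numbering from this end puts the carbonyl group at C-4 rather than C-6.
That gives the carbonyl at C-4; a chloro group at C-2; a fluoro group at C-2; an iodo group at C-1.
Substituent prefixes are cited in alphabetical order (multiplying prefixes like di-/tri- are ignored for ordering).
Putting it together: 2-chloro-2-fluoro-1-iodononan-4-one.

2-chloro-2-fluoro-1-iodononan-4-one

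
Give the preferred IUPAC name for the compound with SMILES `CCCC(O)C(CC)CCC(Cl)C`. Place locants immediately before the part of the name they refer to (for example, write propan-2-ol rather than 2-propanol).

8-chloro-5-ethylnonan-4-ol

The longest carbon chain that includes the –OH group has 9 carbons, so the parent hydride is nonane.
The highest-priority functional group is an alcohol (–OH), so the name ends in -ol.
The numbering direction is chosen so that numbering from this end puts the hydroxyl group at C-4 rather than C-6.
This places the hydroxyl at C-4; a chloro group at C-8; an ethyl group at C-5.
The substituents are ordered alphabetically, ignoring any di-/tri- multipliers.
Putting it together: 8-chloro-5-ethylnonan-4-ol.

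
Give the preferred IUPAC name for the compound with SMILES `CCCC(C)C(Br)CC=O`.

3-bromo-4-methylheptanal

The longest carbon chain that includes the –CHO group has 7 carbons, so the parent hydride is heptane.
An aldehyde (terminal –CHO) is the principal characteristic group, giving the suffix -al.
The numbering direction is chosen so that the aldehyde carbon is C-1 by definition.
This places a bromo group at C-3; a methyl group at C-4.
The substituents are ordered alphabetically, ignoring any di-/tri- multipliers.
Putting it together: 3-bromo-4-methylheptanal.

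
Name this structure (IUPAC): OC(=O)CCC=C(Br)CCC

Counting along the main chain through the –COOH group and the multiple bond gives 8 carbons: the parent is octane.
A carboxylic acid (terminal –COOH) is the principal characteristic group, giving the suffix -oic acid.
There is one C=C double bond, indicated by the ending -ene.
Choose the numbering such that the carboxylic acid carbon is C-1 by definition.
This places the double bond between C-4 and C-5; a bromo group at C-5.
The name is 5-bromooct-4-enoic acid.

5-bromooct-4-enoic acid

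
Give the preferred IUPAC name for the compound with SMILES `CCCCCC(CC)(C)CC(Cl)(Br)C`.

The longest carbon chain is 9 atoms: the parent is nonane.
The numbering direction is chosen so that the substituent locant set {2,2,4,4} is lower than {6,6,8,8} at the first point of difference.
With this numbering: a bromo group at C-2; a chloro group at C-2; an ethyl group at C-4; a methyl group at C-4.
Prefixes are listed alphabetically: bromo, chloro, ethyl, methyl.
The name is 2-bromo-2-chloro-4-ethyl-4-methylnonane.

2-bromo-2-chloro-4-ethyl-4-methylnonane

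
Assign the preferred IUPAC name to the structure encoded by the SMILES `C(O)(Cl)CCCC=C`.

1-chlorohex-5-en-1-ol

The longest carbon chain that includes the –OH group and the multiple bond has 6 carbons, so the parent hydride is hexane.
The highest-priority functional group is an alcohol (–OH), so the name ends in -ol.
A C=C double bond in the chain gives the infix -ene-.
Number the chain so that numbering from this end puts the hydroxyl group at C-1 rather than C-6.
That gives the hydroxyl at C-1; the double bond between C-5 and C-6; a chloro group at C-1.
Putting it together: 1-chlorohex-5-en-1-ol.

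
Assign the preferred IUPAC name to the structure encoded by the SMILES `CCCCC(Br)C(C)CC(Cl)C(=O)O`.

Counting along the main chain through the –COOH group gives 9 carbons: the parent is nonane.
The highest-priority functional group is a carboxylic acid (terminal –COOH), so the name ends in -oic acid.
Choose the numbering such that the carboxylic acid carbon is C-1 by definition.
This places a bromo group at C-5; a chloro group at C-2; a methyl group at C-4.
Prefixes are listed alphabetically: bromo, chloro, methyl.
Assembling the pieces gives 5-bromo-2-chloro-4-methylnonanoic acid.

5-bromo-2-chloro-4-methylnonanoic acid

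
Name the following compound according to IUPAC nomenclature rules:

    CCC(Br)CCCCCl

5-bromo-1-chloroheptane

The parent chain contains 7 carbons (heptane).
Choose the numbering such that the substituent locant set {1,5} is lower than {3,7} at the first point of difference.
This places a bromo group at C-5; a chloro group at C-1.
Prefixes are listed alphabetically: bromo, chloro.
Assembling the pieces gives 5-bromo-1-chloroheptane.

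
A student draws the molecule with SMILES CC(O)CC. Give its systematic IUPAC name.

butan-2-ol

Counting along the main chain through the –OH group gives 4 carbons: the parent is butane.
The principal characteristic group is an alcohol (–OH), named with the suffix -ol.
The numbering direction is chosen so that numbering from this end puts the hydroxyl group at C-2 rather than C-3.
That gives the hydroxyl at C-2.
Putting it together: butan-2-ol.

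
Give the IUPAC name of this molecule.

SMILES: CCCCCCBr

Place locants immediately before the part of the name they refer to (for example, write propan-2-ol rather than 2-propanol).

The parent chain contains 6 carbons (hexane).
Number the chain so that the substituent locant set {1} is lower than {6} at the first point of difference.
That gives a bromo group at C-1.
Assembling the pieces gives 1-bromohexane.

1-bromohexane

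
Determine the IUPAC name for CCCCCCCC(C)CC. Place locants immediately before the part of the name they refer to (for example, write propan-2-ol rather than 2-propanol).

The parent chain contains 10 carbons (decane).
Choose the numbering such that the substituent locant set {3} is lower than {8} at the first point of difference.
With this numbering: a methyl group at C-3.
The name is 3-methyldecane.

3-methyldecane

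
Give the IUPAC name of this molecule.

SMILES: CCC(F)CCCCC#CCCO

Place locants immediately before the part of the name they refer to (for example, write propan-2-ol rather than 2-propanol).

Counting along the main chain through the –OH group and the multiple bond gives 11 carbons: the parent is undecane.
The principal characteristic group is an alcohol (–OH), named with the suffix -ol.
There is one C≡C triple bond, indicated by the ending -yne.
The numbering direction is chosen so that numbering from this end puts the hydroxyl group at C-1 rather than C-11.
This places the hydroxyl at C-1; the triple bond between C-3 and C-4; a fluoro group at C-9.
The name is 9-fluoroundec-3-yn-1-ol.

9-fluoroundec-3-yn-1-ol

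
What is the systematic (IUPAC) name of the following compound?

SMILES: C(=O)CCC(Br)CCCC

4-bromooctanal

The longest carbon chain that includes the –CHO group has 8 carbons, so the parent hydride is octane.
The principal characteristic group is an aldehyde (terminal –CHO), named with the suffix -al.
Choose the numbering such that the aldehyde carbon is C-1 by definition.
That gives a bromo group at C-4.
The name is 4-bromooctanal.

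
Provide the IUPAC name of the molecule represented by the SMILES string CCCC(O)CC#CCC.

non-6-yn-4-ol

Counting along the main chain through the –OH group and the multiple bond gives 9 carbons: the parent is nonane.
The highest-priority functional group is an alcohol (–OH), so the name ends in -ol.
The chain contains a C≡C triple bond, so the unsaturation ending is -yne.
Choose the numbering such that numbering from this end puts the hydroxyl group at C-4 rather than C-6.
This places the hydroxyl at C-4; the triple bond between C-6 and C-7.
The name is non-6-yn-4-ol.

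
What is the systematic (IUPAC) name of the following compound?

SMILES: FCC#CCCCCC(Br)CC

8-bromo-1-fluorodec-2-yne

The longest chain bearing the multiple bond is 10 carbons long (decane).
The chain contains a C≡C triple bond, so the unsaturation ending is -yne.
Number the chain so that numbering from this end puts the triple bond at C-2 rather than C-8.
With this numbering: the triple bond between C-2 and C-3; a bromo group at C-8; a fluoro group at C-1.
Prefixes are listed alphabetically: bromo, fluoro.
Assembling the pieces gives 8-bromo-1-fluorodec-2-yne.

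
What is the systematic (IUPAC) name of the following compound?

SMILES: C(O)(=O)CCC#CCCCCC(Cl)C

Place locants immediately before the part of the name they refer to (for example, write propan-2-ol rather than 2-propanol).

The longest carbon chain that includes the –COOH group and the multiple bond has 11 carbons, so the parent hydride is undecane.
The highest-priority functional group is a carboxylic acid (terminal –COOH), so the name ends in -oic acid.
A C≡C triple bond in the chain gives the infix -yne-.
Number the chain so that the carboxylic acid carbon is C-1 by definition.
This places the triple bond between C-4 and C-5; a chloro group at C-10.
Putting it together: 10-chloroundec-4-ynoic acid.

10-chloroundec-4-ynoic acid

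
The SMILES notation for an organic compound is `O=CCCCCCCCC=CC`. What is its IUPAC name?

undec-9-enal

The longest carbon chain that includes the –CHO group and the multiple bond has 11 carbons, so the parent hydride is undecane.
An aldehyde (terminal –CHO) is the principal characteristic group, giving the suffix -al.
The chain contains a C=C double bond, so the unsaturation ending is -ene.
Number the chain so that the aldehyde carbon is C-1 by definition.
This places the double bond between C-9 and C-10.
Assembling the pieces gives undec-9-enal.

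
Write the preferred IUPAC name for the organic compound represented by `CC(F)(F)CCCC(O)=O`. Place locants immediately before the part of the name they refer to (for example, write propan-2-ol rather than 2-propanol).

5,5-difluorohexanoic acid

Counting along the main chain through the –COOH group gives 6 carbons: the parent is hexane.
The principal characteristic group is a carboxylic acid (terminal –COOH), named with the suffix -oic acid.
Number the chain so that the carboxylic acid carbon is C-1 by definition.
That gives two fluoro groups at C-5.
The name is 5,5-difluorohexanoic acid.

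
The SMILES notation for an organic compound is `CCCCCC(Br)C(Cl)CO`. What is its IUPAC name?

3-bromo-2-chlorooctan-1-ol

The longest carbon chain that includes the –OH group has 8 carbons, so the parent hydride is octane.
The highest-priority functional group is an alcohol (–OH), so the name ends in -ol.
Number the chain so that numbering from this end puts the hydroxyl group at C-1 rather than C-8.
With this numbering: the hydroxyl at C-1; a bromo group at C-3; a chloro group at C-2.
The substituents are ordered alphabetically, ignoring any di-/tri- multipliers.
The name is 3-bromo-2-chlorooctan-1-ol.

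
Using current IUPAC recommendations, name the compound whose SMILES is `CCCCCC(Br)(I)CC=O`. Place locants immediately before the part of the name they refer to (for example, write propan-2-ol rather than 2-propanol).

The longest chain bearing the –CHO group is 8 carbons long (octane).
The highest-priority functional group is an aldehyde (terminal –CHO), so the name ends in -al.
Choose the numbering such that the aldehyde carbon is C-1 by definition.
With this numbering: a bromo group at C-3; an iodo group at C-3.
Substituent prefixes are cited in alphabetical order (multiplying prefixes like di-/tri- are ignored for ordering).
Putting it together: 3-bromo-3-iodooctanal.

3-bromo-3-iodooctanal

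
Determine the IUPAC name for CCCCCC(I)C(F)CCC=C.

Counting along the main chain through the multiple bond gives 11 carbons: the parent is undecane.
A C=C double bond in the chain gives the infix -ene-.
Choose the numbering such that numbering from this end puts the double bond at C-1 rather than C-10.
This places the double bond between C-1 and C-2; a fluoro group at C-5; an iodo group at C-6.
The substituents are ordered alphabetically, ignoring any di-/tri- multipliers.
Putting it together: 5-fluoro-6-iodoundec-1-ene.

5-fluoro-6-iodoundec-1-ene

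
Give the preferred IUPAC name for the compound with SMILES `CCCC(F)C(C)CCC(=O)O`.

5-fluoro-4-methyloctanoic acid

The longest carbon chain that includes the –COOH group has 8 carbons, so the parent hydride is octane.
A carboxylic acid (terminal –COOH) is the principal characteristic group, giving the suffix -oic acid.
Number the chain so that the carboxylic acid carbon is C-1 by definition.
With this numbering: a fluoro group at C-5; a methyl group at C-4.
Substituent prefixes are cited in alphabetical order (multiplying prefixes like di-/tri- are ignored for ordering).
Assembling the pieces gives 5-fluoro-4-methyloctanoic acid.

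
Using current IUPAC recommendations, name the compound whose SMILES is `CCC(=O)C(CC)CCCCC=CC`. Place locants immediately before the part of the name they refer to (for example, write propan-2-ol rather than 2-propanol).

The longest chain bearing the carbonyl and the multiple bond is 11 carbons long (undecane).
The principal characteristic group is a ketone (C=O on an internal carbon), named with the suffix -one.
The chain contains a C=C double bond, so the unsaturation ending is -ene.
The numbering direction is chosen so that numbering from this end puts the carbonyl group at C-3 rather than C-9.
With this numbering: the carbonyl at C-3; the double bond between C-9 and C-10; an ethyl group at C-4.
The name is 4-ethylundec-9-en-3-one.

4-ethylundec-9-en-3-one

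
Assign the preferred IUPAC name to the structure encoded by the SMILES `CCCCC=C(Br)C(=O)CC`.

The longest carbon chain that includes the carbonyl and the multiple bond has 9 carbons, so the parent hydride is nonane.
The principal characteristic group is a ketone (C=O on an internal carbon), named with the suffix -one.
A C=C double bond in the chain gives the infix -ene-.
The numbering direction is chosen so that numbering from this end puts the carbonyl group at C-3 rather than C-7.
That gives the carbonyl at C-3; the double bond between C-4 and C-5; a bromo group at C-4.
Putting it together: 4-bromonon-4-en-3-one.

4-bromonon-4-en-3-one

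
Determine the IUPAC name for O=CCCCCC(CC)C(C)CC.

The longest chain bearing the –CHO group is 9 carbons long (nonane).
An aldehyde (terminal –CHO) is the principal characteristic group, giving the suffix -al.
Choose the numbering such that the aldehyde carbon is C-1 by definition.
That gives an ethyl group at C-6; a methyl group at C-7.
The substituents are ordered alphabetically, ignoring any di-/tri- multipliers.
The name is 6-ethyl-7-methylnonanal.

6-ethyl-7-methylnonanal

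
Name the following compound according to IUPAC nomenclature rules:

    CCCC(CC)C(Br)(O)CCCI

Counting along the main chain through the –OH group gives 8 carbons: the parent is octane.
The principal characteristic group is an alcohol (–OH), named with the suffix -ol.
Choose the numbering such that numbering from this end puts the hydroxyl group at C-4 rather than C-5.
With this numbering: the hydroxyl at C-4; a bromo group at C-4; an ethyl group at C-5; an iodo group at C-1.
Prefixes are listed alphabetically: bromo, ethyl, iodo.
Assembling the pieces gives 4-bromo-5-ethyl-1-iodooctan-4-ol.

4-bromo-5-ethyl-1-iodooctan-4-ol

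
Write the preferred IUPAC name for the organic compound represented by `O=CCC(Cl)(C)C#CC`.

3-chloro-3-methylhex-4-ynal

The longest chain bearing the –CHO group and the multiple bond is 6 carbons long (hexane).
The principal characteristic group is an aldehyde (terminal –CHO), named with the suffix -al.
The chain contains a C≡C triple bond, so the unsaturation ending is -yne.
Choose the numbering such that the aldehyde carbon is C-1 by definition.
With this numbering: the triple bond between C-4 and C-5; a chloro group at C-3; a methyl group at C-3.
Substituent prefixes are cited in alphabetical order (multiplying prefixes like di-/tri- are ignored for ordering).
Putting it together: 3-chloro-3-methylhex-4-ynal.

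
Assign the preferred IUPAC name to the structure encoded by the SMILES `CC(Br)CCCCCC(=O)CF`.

The longest carbon chain that includes the carbonyl has 9 carbons, so the parent hydride is nonane.
The principal characteristic group is a ketone (C=O on an internal carbon), named with the suffix -one.
Number the chain so that numbering from this end puts the carbonyl group at C-2 rather than C-8.
This places the carbonyl at C-2; a bromo group at C-8; a fluoro group at C-1.
The substituents are ordered alphabetically, ignoring any di-/tri- multipliers.
The name is 8-bromo-1-fluorononan-2-one.

8-bromo-1-fluorononan-2-one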